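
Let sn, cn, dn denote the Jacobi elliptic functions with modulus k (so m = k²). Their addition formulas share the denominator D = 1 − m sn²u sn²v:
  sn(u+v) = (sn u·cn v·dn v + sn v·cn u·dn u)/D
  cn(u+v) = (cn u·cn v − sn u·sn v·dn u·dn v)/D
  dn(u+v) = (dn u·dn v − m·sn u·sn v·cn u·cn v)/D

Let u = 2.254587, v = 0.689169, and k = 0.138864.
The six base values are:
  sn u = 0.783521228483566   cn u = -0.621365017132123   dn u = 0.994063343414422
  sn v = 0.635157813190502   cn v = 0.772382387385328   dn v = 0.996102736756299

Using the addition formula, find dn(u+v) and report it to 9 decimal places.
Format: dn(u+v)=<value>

m = k² = 0.019283210496
D = 1 − m·sn²u·sn²v = 0.9952242216014266
dn(u+v) = (dn u·dn v − m·sn u·sn v·cn u·cn v)/D = 0.9947948667145589/0.9952242216014266 = 0.9995685847695941

dn(u+v)=0.999568585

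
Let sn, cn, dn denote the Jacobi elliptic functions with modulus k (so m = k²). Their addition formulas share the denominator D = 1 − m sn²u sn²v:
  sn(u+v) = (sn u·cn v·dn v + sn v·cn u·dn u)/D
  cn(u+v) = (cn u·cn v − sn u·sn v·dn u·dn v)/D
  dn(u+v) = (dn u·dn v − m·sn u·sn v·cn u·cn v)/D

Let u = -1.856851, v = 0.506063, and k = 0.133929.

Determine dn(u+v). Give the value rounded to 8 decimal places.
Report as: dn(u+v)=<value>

sn u = -0.9620197378477507, cn u = -0.2729798966798563, dn u = 0.9916650901612265
sn v = 0.4844155592600732, cn v = 0.8748380226914869, dn v = 0.9978932493287595
m = k² = 0.017936977041
D = 1 − m·sn²u·sn²v = 0.9961045881093586
dn(u+v) = (dn u·dn v − m·sn u·sn v·cn u·cn v)/D = 0.9875796734046896/0.9961045881093586 = 0.9914417473762975

dn(u+v)=0.99144175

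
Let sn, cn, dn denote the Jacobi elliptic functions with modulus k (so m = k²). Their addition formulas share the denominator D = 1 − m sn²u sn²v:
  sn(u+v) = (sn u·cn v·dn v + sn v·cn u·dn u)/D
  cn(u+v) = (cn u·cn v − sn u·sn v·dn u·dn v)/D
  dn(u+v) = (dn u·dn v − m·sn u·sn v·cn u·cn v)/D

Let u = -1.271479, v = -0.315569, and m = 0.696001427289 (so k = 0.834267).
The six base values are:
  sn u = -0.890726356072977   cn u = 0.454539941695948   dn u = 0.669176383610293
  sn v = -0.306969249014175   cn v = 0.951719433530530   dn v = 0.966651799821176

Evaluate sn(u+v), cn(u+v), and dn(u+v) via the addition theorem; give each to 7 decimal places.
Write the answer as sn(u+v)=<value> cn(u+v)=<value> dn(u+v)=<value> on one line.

m = k² = 0.696001427289
D = 1 − m·sn²u·sn²v = 0.9479658481851484
sn(u+v) = (sn u·cn v·dn v + sn v·cn u·dn u)/D = -0.9128216306162692/0.9479658481851484 = -0.962926704969212
cn(u+v) = (cn u·cn v − sn u·sn v·dn u·dn v)/D = 0.2557262599039122/0.9479658481851484 = 0.2697631569676189
dn(u+v) = (dn u·dn v − m·sn u·sn v·cn u·cn v)/D = 0.5645358295440353/0.9479658481851484 = 0.5955233837008178

sn(u+v)=-0.9629267 cn(u+v)=0.2697632 dn(u+v)=0.5955234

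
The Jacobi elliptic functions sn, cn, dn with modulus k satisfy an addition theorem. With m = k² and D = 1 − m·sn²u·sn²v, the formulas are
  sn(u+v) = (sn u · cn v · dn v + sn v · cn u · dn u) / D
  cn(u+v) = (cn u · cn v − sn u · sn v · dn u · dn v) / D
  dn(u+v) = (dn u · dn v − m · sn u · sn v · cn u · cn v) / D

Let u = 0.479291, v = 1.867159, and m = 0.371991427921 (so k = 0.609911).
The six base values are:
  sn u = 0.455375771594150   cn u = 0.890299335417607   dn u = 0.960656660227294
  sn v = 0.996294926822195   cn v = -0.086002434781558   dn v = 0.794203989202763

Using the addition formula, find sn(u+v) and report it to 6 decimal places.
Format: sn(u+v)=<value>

m = k² = 0.371991427921
D = 1 − m·sn²u·sn²v = 0.9234317695693481
sn(u+v) = (sn u·cn v·dn v + sn v·cn u·dn u)/D = 0.8209993924258112/0.9234317695693481 = 0.8890742331820495

sn(u+v)=0.889074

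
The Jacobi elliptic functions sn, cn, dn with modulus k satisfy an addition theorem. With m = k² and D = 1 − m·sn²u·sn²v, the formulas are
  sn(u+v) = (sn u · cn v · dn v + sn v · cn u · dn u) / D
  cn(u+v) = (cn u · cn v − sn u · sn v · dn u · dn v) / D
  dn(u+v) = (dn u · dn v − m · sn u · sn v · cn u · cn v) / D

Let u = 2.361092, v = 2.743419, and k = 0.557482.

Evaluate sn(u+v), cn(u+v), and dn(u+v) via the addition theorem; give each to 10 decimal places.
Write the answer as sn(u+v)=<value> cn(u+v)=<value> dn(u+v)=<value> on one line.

sn(u+v)=-0.9989096423 cn(u+v)=-0.0466854000 dn(u+v)=0.8305968856

sn u = 0.856284356330377, cn u = -0.5165046961101826, dn u = 0.8787061260318958
sn v = 0.6297587360930988, cn v = -0.7767907918573846, dn v = 0.9363457820773548
m = k² = 0.310786180324
D = 1 − m·sn²u·sn²v = 0.9096254557542841
sn(u+v) = (sn u·cn v·dn v + sn v·cn u·dn u)/D = -0.9086336386097965/0.9096254557542841 = -0.9989096422728571
cn(u+v) = (cn u·cn v − sn u·sn v·dn u·dn v)/D = -0.04246622826330113/0.9096254557542841 = -0.04668540001234583
dn(u+v) = (dn u·dn v − m·sn u·sn v·cn u·cn v)/D = 0.7555320706374652/0.9096254557542841 = 0.8305968856280075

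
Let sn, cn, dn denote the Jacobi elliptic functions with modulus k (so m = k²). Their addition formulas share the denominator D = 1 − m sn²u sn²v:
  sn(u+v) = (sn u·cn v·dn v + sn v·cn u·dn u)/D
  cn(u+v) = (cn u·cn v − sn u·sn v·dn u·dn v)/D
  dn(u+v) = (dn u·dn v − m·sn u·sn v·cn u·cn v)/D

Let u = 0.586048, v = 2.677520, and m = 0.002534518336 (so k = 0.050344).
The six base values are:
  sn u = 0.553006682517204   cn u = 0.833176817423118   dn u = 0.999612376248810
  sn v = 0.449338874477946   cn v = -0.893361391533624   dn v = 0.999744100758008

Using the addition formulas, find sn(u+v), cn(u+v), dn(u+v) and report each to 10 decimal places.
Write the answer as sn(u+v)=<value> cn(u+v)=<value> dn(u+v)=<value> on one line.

sn(u+v)=-0.1196935126 cn(u+v)=-0.9928108899 dn(u+v)=0.9999818444

m = k² = 0.002534518336
D = 1 − m·sn²u·sn²v = 0.9998435036609649
sn(u+v) = (sn u·cn v·dn v + sn v·cn u·dn u)/D = -0.119674780992133/0.9998435036609649 = -0.1196935125886593
cn(u+v) = (cn u·cn v − sn u·sn v·dn u·dn v)/D = -0.9926555186002438/0.9998435036609649 = -0.9928108898698626
dn(u+v) = (dn u·dn v − m·sn u·sn v·cn u·cn v)/D = 0.999825350902134/0.9998435036609649 = 0.9999818443998841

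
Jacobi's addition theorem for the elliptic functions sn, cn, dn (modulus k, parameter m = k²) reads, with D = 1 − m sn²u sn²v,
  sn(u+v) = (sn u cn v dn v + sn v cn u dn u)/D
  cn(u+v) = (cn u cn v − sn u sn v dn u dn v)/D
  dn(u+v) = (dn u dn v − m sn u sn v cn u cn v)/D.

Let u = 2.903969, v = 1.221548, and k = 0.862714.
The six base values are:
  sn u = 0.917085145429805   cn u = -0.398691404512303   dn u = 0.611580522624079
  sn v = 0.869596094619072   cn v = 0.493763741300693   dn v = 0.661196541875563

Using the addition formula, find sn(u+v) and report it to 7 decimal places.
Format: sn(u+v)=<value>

m = k² = 0.744275445796
D = 1 − m·sn²u·sn²v = 0.5266436899917619
sn(u+v) = (sn u·cn v·dn v + sn v·cn u·dn u)/D = 0.0873699953584606/0.5266436899917619 = 0.1658996338868644

sn(u+v)=0.1658996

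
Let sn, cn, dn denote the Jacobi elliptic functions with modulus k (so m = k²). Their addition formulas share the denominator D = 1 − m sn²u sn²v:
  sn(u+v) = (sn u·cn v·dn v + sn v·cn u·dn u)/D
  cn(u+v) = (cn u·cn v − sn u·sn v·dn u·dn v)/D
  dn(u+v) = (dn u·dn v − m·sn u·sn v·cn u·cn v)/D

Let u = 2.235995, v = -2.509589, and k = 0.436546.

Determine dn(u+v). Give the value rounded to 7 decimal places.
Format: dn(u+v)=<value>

sn u = 0.8637553968212752, cn u = -0.5039113160687318, dn u = 0.9261851849358436
sn v = -0.7074929397575543, cn v = -0.7067204116149565, dn v = 0.9511097165385659
m = k² = 0.190572410116
D = 1 − m·sn²u·sn²v = 0.9288318306299817
dn(u+v) = (dn u·dn v − m·sn u·sn v·cn u·cn v)/D = 0.9223776077411528/0.9288318306299817 = 0.9930512470869443

dn(u+v)=0.9930512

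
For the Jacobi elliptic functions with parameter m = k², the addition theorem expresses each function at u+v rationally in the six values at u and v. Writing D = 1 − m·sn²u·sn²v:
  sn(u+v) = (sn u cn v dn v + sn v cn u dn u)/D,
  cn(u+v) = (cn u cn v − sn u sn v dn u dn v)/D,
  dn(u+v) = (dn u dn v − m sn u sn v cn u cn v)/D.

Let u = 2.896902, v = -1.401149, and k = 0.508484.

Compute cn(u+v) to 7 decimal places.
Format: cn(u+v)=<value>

sn u = 0.461139967067116, cn u = -0.8873274090060214, dn u = 0.9721203903451952
sn v = -0.9689206678817828, cn v = 0.2473716623858118, dn v = 0.8702101874427791
m = k² = 0.258555978256
D = 1 − m·sn²u·sn²v = 0.9483825492568235
cn(u+v) = (cn u·cn v − sn u·sn v·dn u·dn v)/D = 0.1584771924903715/0.9483825492568235 = 0.1671026028626931

cn(u+v)=0.1671026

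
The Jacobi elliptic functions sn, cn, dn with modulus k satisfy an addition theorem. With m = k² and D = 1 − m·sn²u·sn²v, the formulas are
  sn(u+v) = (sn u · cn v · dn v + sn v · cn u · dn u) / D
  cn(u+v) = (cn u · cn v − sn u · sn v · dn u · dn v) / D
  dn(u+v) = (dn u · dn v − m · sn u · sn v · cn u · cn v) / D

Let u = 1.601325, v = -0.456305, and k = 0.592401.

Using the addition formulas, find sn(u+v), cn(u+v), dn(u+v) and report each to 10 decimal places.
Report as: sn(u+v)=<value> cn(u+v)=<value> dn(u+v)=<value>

sn u = 0.993297178045501, cn u = 0.1155885638237814, dn u = 0.8085479891783189
sn v = -0.4358576060733569, cn v = 0.9000156372130445, dn v = 0.9660908230835775
m = k² = 0.350938944801
D = 1 − m·sn²u·sn²v = 0.9342222176347129
sn(u+v) = (sn u·cn v·dn v + sn v·cn u·dn u)/D = 0.822933992391338/0.9342222176347129 = 0.8808760665903053
cn(u+v) = (cn u·cn v − sn u·sn v·dn u·dn v)/D = 0.442211257307154/0.9342222176347129 = 0.4733469713734228
dn(u+v) = (dn u·dn v − m·sn u·sn v·cn u·cn v)/D = 0.7969367320236146/0.9342222176347129 = 0.8530483614929635

sn(u+v)=0.8808760666 cn(u+v)=0.4733469714 dn(u+v)=0.8530483615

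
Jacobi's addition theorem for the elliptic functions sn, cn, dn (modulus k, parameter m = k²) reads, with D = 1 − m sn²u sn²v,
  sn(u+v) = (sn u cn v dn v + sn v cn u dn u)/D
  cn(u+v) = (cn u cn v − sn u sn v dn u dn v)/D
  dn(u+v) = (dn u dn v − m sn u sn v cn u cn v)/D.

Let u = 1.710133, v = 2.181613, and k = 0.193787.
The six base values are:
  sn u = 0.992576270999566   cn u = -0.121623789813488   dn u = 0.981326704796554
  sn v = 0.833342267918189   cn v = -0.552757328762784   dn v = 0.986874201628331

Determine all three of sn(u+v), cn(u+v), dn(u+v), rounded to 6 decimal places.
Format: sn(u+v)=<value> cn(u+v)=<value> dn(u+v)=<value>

sn(u+v)=-0.657816 cn(u+v)=-0.753179 dn(u+v)=0.991842

m = k² = 0.037553401369
D = 1 − m·sn²u·sn²v = 0.9743064640253736
sn(u+v) = (sn u·cn v·dn v + sn v·cn u·dn u)/D = -0.640913915991439/0.9743064640253736 = -0.6578155227909356
cn(u+v) = (cn u·cn v − sn u·sn v·dn u·dn v)/D = -0.7338272536027436/0.9743064640253736 = -0.7531790875849436
dn(u+v) = (dn u·dn v − m·sn u·sn v·cn u·cn v)/D = 0.9663577240533204/0.9743064640253736 = 0.99184164298858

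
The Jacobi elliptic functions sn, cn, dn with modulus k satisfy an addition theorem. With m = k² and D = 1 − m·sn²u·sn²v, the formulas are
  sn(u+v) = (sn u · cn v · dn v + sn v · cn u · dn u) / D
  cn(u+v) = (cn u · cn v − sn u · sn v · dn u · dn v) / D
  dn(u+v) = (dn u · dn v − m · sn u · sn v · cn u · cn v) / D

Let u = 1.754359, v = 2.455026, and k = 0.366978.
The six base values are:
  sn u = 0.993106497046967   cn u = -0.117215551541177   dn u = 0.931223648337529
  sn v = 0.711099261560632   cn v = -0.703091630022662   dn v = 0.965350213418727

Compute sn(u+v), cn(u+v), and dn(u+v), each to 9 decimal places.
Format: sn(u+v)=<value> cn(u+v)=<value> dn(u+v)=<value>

sn(u+v)=-0.805789588 cn(u+v)=-0.592201942 dn(u+v)=0.955278671

m = k² = 0.134672852484
D = 1 − m·sn²u·sn²v = 0.9328366792975527
sn(u+v) = (sn u·cn v·dn v + sn v·cn u·dn u)/D = -0.7516700833120874/0.9328366792975527 = -0.8057895878173574
cn(u+v) = (cn u·cn v − sn u·sn v·dn u·dn v)/D = -0.55242769309339/0.9328366792975527 = -0.5922019420477555
dn(u+v) = (dn u·dn v − m·sn u·sn v·cn u·cn v)/D = 0.8911189835082375/0.9328366792975527 = 0.9552786712667328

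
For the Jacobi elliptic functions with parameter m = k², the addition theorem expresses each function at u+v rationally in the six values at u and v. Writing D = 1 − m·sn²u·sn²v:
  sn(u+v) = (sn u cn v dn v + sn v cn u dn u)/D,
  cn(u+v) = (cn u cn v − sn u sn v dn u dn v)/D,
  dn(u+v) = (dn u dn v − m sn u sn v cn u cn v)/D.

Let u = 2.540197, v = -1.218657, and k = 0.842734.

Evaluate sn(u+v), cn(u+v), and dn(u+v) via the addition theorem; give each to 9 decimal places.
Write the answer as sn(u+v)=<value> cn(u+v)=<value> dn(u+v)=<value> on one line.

sn(u+v)=0.903653298 cn(u+v)=0.428264774 dn(u+v)=0.648118666

sn u = 0.9694670127967494, cn u = -0.2452217590242501, dn u = 0.5766336814922953
sn v = -0.8723742602209587, cn v = 0.488838572643296, dn v = 0.6778725371134177
m = k² = 0.710200594756
D = 1 − m·sn²u·sn²v = 0.4920127753327763
sn(u+v) = (sn u·cn v·dn v + sn v·cn u·dn u)/D = 0.4446089672381518/0.4920127753327763 = 0.903653298305999
cn(u+v) = (cn u·cn v − sn u·sn v·dn u·dn v)/D = 0.2107117399246778/0.4920127753327763 = 0.4282647737798302
dn(u+v) = (dn u·dn v − m·sn u·sn v·cn u·cn v)/D = 0.3188826635813885/0.4920127753327763 = 0.6481186659547814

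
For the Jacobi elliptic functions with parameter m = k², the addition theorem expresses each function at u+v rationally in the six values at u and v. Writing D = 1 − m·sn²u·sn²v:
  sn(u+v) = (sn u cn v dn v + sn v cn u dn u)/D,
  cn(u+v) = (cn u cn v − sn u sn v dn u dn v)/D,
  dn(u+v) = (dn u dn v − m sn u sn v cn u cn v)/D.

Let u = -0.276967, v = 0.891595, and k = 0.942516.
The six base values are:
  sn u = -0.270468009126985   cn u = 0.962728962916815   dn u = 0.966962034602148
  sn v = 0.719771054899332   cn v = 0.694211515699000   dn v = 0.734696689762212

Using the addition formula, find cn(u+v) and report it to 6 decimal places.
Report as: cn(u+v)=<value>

m = k² = 0.888336410256
D = 1 − m·sn²u·sn²v = 0.9663334955060003
cn(u+v) = (cn u·cn v − sn u·sn v·dn u·dn v)/D = 0.8066393184100285/0.9663334955060003 = 0.8347421694077247

cn(u+v)=0.834742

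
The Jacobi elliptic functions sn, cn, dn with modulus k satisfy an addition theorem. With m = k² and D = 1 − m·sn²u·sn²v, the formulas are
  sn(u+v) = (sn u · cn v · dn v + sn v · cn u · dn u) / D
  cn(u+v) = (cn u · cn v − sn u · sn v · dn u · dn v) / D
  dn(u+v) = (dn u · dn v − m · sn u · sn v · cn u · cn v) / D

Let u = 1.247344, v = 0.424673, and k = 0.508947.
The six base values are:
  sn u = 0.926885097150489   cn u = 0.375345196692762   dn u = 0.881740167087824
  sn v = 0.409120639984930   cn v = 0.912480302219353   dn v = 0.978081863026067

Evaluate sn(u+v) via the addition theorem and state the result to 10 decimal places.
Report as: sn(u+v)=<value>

sn(u+v)=0.9998710443

m = k² = 0.259027048809
D = 1 − m·sn²u·sn²v = 0.9627522797828461
sn(u+v) = (sn u·cn v·dn v + sn v·cn u·dn u)/D = 0.962628127391387/0.9627522797828461 = 0.9998710443028117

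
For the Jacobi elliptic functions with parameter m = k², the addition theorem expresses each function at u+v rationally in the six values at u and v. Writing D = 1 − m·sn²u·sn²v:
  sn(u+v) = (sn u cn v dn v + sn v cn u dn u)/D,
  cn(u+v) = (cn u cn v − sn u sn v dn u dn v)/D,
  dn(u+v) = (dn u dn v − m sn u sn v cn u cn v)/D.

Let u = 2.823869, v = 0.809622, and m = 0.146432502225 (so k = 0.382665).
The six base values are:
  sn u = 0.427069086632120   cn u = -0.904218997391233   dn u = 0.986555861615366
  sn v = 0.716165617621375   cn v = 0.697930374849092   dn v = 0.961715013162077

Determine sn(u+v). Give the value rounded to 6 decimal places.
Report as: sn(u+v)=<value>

sn(u+v)=-0.357103

m = k² = 0.146432502225
D = 1 − m·sn²u·sn²v = 0.9863018887106854
sn(u+v) = (sn u·cn v·dn v + sn v·cn u·dn u)/D = -0.3522114358227413/0.9863018887106854 = -0.3571030734648187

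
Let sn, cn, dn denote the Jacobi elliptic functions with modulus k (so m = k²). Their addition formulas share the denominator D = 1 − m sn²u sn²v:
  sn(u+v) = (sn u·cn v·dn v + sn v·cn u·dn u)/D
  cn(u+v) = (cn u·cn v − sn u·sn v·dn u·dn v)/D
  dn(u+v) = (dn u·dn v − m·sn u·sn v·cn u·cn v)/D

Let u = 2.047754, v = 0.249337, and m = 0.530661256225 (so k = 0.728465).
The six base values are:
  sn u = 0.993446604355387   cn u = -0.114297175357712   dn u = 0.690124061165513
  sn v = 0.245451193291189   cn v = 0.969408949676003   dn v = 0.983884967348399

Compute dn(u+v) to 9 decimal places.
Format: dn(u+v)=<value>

dn(u+v)=0.715929584

m = k² = 0.530661256225
D = 1 − m·sn²u·sn²v = 0.9684472849232871
dn(u+v) = (dn u·dn v − m·sn u·sn v·cn u·cn v)/D = 0.6933400622841939/0.9684472849232871 = 0.7159295844782248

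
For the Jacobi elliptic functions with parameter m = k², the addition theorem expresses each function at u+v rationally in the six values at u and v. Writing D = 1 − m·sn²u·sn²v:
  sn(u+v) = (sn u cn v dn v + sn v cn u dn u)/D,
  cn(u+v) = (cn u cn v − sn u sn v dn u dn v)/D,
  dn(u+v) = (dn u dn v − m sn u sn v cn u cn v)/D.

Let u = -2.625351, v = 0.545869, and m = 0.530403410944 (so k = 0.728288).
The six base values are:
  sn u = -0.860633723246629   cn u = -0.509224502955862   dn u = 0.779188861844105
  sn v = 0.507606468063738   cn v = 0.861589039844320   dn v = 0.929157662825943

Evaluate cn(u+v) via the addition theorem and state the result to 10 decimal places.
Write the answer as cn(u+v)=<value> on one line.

m = k² = 0.530403410944
D = 1 − m·sn²u·sn²v = 0.8987727771710023
cn(u+v) = (cn u·cn v − sn u·sn v·dn u·dn v)/D = -0.1224579351730155/0.8987727771710023 = -0.1362501605338637

cn(u+v)=-0.1362501605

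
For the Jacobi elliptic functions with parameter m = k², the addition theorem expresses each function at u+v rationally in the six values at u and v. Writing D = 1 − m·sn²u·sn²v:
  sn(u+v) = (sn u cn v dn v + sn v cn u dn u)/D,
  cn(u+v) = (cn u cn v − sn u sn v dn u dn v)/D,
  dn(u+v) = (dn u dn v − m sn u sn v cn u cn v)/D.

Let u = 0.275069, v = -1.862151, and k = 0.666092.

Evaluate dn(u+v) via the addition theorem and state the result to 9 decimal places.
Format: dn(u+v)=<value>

sn u = 0.2701564226009643, cn u = 0.9628164452934158, dn u = 0.9836759354272744
sn v = -0.9992166187110787, cn v = -0.03957459907059955, dn v = 0.7463352559065983
m = k² = 0.443678552464
D = 1 − m·sn²u·sn²v = 0.9676690604303394
dn(u+v) = (dn u·dn v − m·sn u·sn v·cn u·cn v)/D = 0.7295884747891726/0.9676690604303394 = 0.7539648673532166

dn(u+v)=0.753964867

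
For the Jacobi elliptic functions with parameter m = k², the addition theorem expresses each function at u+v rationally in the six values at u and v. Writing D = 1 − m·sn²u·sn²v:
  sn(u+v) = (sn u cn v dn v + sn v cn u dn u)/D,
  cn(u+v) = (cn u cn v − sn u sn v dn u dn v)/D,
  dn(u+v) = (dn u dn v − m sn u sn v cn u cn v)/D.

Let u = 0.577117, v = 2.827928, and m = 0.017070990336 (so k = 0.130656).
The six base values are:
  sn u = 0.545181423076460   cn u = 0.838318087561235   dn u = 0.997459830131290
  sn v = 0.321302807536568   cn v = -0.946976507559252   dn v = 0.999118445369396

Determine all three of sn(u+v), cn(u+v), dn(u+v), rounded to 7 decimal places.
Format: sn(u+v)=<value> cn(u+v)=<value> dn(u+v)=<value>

m = k² = 0.017070990336
D = 1 − m·sn²u·sn²v = 0.9994761947400569
sn(u+v) = (sn u·cn v·dn v + sn v·cn u·dn u)/D = -0.2471491259345173/0.9994761947400569 = -0.2472786517929981
cn(u+v) = (cn u·cn v − sn u·sn v·dn u·dn v)/D = -0.9684368711495181/0.9994761947400569 = -0.9689444093277164
dn(u+v) = (dn u·dn v − m·sn u·sn v·cn u·cn v)/D = 0.9989544142921097/0.9994761947400569 = 0.9994779460974727

sn(u+v)=-0.2472787 cn(u+v)=-0.9689444 dn(u+v)=0.9994779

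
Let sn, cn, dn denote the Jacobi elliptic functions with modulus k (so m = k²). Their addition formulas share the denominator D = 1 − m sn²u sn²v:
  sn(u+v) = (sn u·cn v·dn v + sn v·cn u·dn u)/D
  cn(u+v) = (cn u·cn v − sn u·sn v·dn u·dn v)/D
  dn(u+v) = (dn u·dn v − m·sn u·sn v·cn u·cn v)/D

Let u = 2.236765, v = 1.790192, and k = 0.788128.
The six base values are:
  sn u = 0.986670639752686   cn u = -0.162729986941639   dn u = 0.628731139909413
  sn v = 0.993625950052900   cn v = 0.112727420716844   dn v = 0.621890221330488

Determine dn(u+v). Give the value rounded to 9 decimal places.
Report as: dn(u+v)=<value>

m = k² = 0.621145744384
D = 1 − m·sn²u·sn²v = 0.4029870180669943
dn(u+v) = (dn u·dn v − m·sn u·sn v·cn u·cn v)/D = 0.4021725870555541/0.4029870180669943 = 0.9979790142735944

dn(u+v)=0.997979014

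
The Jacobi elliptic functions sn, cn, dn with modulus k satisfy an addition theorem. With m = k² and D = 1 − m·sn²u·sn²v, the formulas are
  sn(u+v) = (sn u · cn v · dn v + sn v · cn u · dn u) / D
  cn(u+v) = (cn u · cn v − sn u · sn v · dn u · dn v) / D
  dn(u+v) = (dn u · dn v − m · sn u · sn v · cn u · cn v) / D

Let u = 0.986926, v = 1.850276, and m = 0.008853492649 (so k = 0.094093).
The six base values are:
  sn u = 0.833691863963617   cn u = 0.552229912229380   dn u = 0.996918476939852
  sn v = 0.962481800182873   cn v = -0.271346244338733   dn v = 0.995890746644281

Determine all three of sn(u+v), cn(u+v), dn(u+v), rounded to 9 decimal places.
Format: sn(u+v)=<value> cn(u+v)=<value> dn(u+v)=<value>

m = k² = 0.008853492649
D = 1 − m·sn²u·sn²v = 0.9942995280945403
sn(u+v) = (sn u·cn v·dn v + sn v·cn u·dn u)/D = 0.3045838114990096/0.9942995280945403 = 0.3063300372702672
cn(u+v) = (cn u·cn v − sn u·sn v·dn u·dn v)/D = -0.9464989452407019/0.9942995280945403 = -0.9519253690631408
dn(u+v) = (dn u·dn v − m·sn u·sn v·cn u·cn v)/D = 0.9938864128068822/0.9942995280945403 = 0.9995845162589489

sn(u+v)=0.306330037 cn(u+v)=-0.951925369 dn(u+v)=0.999584516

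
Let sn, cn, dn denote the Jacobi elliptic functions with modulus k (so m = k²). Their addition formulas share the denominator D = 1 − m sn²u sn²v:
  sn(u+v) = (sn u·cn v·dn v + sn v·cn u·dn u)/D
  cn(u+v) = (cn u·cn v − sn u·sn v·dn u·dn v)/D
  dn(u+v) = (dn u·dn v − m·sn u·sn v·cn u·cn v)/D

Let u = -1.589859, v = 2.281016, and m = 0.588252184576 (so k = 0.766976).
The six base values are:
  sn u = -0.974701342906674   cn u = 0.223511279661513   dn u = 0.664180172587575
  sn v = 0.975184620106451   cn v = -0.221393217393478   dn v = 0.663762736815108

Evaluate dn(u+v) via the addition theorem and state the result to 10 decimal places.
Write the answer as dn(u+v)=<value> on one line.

dn(u+v)=0.8818886296

m = k² = 0.588252184576
D = 1 − m·sn²u·sn²v = 0.4685280306532089
dn(u+v) = (dn u·dn v − m·sn u·sn v·cn u·cn v)/D = 0.4131895428616267/0.4685280306532089 = 0.8818886295566334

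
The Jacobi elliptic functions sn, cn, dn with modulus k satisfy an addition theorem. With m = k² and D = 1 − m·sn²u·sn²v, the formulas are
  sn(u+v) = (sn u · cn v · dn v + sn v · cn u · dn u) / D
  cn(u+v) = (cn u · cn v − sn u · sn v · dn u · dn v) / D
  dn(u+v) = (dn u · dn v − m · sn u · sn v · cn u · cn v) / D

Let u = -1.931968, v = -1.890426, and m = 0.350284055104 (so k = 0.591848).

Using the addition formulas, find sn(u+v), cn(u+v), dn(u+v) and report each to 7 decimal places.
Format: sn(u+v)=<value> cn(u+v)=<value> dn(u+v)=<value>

sn(u+v)=0.3251980 cn(u+v)=-0.9456459 dn(u+v)=0.9813033

sn u = -0.9885620730942308, cn u = -0.1508145471751209, dn u = 0.8109766737774056
sn v = -0.9930761319717761, cn v = -0.1174725334194147, dn v = 0.8090425164577632
m = k² = 0.350284055104
D = 1 − m·sn²u·sn²v = 0.6624070679327194
sn(u+v) = (sn u·cn v·dn v + sn v·cn u·dn u)/D = 0.2154134520902945/0.6624070679327194 = 0.3251979976037544
cn(u+v) = (cn u·cn v − sn u·sn v·dn u·dn v)/D = -0.6264025609029426/0.6624070679327194 = -0.9456459497901466
dn(u+v) = (dn u·dn v − m·sn u·sn v·cn u·cn v)/D = 0.6500222367591795/0.6624070679327194 = 0.9813032925325038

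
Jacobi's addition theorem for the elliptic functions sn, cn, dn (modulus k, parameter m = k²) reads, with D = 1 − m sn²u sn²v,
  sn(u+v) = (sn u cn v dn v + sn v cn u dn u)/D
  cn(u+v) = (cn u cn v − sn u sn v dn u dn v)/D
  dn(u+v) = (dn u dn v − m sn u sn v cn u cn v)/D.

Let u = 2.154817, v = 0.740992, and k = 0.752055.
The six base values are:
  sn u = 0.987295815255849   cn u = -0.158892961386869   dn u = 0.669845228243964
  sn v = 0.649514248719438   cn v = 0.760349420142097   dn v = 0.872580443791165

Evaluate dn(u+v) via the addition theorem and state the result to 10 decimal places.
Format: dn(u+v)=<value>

m = k² = 0.565586723025
D = 1 − m·sn²u·sn²v = 0.7674206437470368
dn(u+v) = (dn u·dn v − m·sn u·sn v·cn u·cn v)/D = 0.6283118982342007/0.7674206437470368 = 0.8187320778424482

dn(u+v)=0.8187320778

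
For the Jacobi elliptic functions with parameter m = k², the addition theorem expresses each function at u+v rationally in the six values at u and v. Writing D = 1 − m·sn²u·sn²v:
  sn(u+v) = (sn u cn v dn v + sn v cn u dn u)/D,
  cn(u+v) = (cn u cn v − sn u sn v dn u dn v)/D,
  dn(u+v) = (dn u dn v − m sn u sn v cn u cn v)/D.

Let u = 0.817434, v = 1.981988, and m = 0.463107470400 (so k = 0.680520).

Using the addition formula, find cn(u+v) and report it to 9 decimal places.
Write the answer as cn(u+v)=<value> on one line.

sn u = 0.7038799525215481, cn u = 0.7103189512030938, dn u = 0.8778125078130203
sn v = 0.9932829938673834, cn v = -0.1157103888760541, dn v = 0.7369484557791374
m = k² = 0.4631074704
D = 1 − m·sn²u·sn²v = 0.773626816371215
cn(u+v) = (cn u·cn v − sn u·sn v·dn u·dn v)/D = -0.5344745004642055/0.773626816371215 = -0.6908686322059249

cn(u+v)=-0.690868632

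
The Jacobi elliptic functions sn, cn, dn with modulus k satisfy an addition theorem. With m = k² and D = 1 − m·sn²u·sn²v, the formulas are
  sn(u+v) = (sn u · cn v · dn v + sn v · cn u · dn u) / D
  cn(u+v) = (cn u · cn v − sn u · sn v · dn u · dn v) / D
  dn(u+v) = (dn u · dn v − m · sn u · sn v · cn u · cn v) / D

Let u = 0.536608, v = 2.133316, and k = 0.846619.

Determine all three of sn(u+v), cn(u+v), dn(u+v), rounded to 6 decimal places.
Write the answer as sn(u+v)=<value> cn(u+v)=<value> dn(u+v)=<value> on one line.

sn(u+v)=0.950954 cn(u+v)=-0.309334 dn(u+v)=0.593145

sn u = 0.496291394045113, cn u = 0.8681560068310064, dn u = 0.9074455373499761
sn v = 0.9998506324452762, cn v = -0.01728330983293293, dn v = 0.532400577891497
m = k² = 0.716763731161
D = 1 − m·sn²u·sn²v = 0.8235101387895643
sn(u+v) = (sn u·cn v·dn v + sn v·cn u·dn u)/D = 0.7831199249221558/0.8235101387895643 = 0.9509535924757695
cn(u+v) = (cn u·cn v − sn u·sn v·dn u·dn v)/D = -0.2547393410510529/0.8235101387895643 = -0.309333582007237
dn(u+v) = (dn u·dn v − m·sn u·sn v·cn u·cn v)/D = 0.4884612259308526/0.8235101387895643 = 0.5931453699511422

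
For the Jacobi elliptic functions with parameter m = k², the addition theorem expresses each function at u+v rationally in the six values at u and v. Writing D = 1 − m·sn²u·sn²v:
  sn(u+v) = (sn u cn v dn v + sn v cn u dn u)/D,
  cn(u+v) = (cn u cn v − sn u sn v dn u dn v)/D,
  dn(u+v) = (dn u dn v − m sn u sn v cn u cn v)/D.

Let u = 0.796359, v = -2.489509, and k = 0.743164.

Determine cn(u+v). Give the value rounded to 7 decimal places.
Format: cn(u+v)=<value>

sn u = 0.6858671643965689, cn u = 0.727726756964872, dn u = 0.8603452190042543
sn v = -0.9187205712354575, cn v = -0.3949082323639185, dn v = 0.7306426676839935
m = k² = 0.552292730896
D = 1 − m·sn²u·sn²v = 0.7807113104335912
cn(u+v) = (cn u·cn v − sn u·sn v·dn u·dn v)/D = 0.1087114203485944/0.7807113104335912 = 0.1392466317520343

cn(u+v)=0.1392466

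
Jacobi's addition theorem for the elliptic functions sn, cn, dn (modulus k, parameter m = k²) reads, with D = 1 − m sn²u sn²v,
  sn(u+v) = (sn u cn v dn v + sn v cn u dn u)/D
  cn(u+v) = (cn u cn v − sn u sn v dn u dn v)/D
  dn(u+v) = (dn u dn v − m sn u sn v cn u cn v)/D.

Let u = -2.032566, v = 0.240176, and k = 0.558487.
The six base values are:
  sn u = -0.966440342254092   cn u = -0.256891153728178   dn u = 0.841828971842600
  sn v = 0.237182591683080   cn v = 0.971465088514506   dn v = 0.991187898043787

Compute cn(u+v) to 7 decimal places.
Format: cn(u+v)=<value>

m = k² = 0.311907729169
D = 1 − m·sn²u·sn²v = 0.9836113998916621
cn(u+v) = (cn u·cn v − sn u·sn v·dn u·dn v)/D = -0.05829481195727312/0.9836113998916621 = -0.05926610037632127

cn(u+v)=-0.0592661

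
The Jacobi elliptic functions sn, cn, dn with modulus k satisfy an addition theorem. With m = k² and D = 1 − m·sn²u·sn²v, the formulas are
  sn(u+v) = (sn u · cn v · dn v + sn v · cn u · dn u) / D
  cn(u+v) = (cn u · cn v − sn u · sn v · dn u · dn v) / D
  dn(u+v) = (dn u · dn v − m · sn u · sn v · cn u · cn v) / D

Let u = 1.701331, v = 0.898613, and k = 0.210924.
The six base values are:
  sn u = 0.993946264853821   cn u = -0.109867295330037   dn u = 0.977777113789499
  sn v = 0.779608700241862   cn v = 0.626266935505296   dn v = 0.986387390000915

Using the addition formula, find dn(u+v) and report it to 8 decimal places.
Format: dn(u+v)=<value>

m = k² = 0.044488933776
D = 1 − m·sn²u·sn²v = 0.9732864771917425
dn(u+v) = (dn u·dn v − m·sn u·sn v·cn u·cn v)/D = 0.9668390415584375/0.9732864771917425 = 0.9933756033969484

dn(u+v)=0.99337560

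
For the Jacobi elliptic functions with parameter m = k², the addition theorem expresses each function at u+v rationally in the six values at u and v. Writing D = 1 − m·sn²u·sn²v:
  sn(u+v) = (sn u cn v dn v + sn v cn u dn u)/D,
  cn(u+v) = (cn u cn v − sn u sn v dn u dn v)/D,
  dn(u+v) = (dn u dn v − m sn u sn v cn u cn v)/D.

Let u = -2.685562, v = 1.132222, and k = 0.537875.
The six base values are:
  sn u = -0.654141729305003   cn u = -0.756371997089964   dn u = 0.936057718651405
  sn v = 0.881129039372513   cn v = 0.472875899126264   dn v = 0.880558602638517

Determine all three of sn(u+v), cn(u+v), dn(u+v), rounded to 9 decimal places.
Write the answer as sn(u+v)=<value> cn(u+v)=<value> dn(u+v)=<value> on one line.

sn(u+v)=-0.991526938 cn(u+v)=0.129901237 dn(u+v)=0.845915119

m = k² = 0.289309515625
D = 1 − m·sn²u·sn²v = 0.903886264485597
sn(u+v) = (sn u·cn v·dn v + sn v·cn u·dn u)/D = -0.8962275800071832/0.903886264485597 = -0.9915269378689227
cn(u+v) = (cn u·cn v − sn u·sn v·dn u·dn v)/D = 0.1174159442332882/0.903886264485597 = 0.129901237408569
dn(u+v) = (dn u·dn v − m·sn u·sn v·cn u·cn v)/D = 0.7646110572461996/0.903886264485597 = 0.845915119289196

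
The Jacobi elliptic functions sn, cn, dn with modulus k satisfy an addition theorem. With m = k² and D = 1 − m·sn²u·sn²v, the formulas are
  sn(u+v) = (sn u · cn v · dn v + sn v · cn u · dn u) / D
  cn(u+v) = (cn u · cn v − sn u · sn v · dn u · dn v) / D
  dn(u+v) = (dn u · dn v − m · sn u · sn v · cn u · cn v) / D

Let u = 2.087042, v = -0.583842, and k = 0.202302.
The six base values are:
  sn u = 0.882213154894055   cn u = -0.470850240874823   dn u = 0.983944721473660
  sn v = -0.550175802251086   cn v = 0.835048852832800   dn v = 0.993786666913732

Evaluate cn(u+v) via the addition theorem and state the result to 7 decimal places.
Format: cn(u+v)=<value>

cn(u+v)=0.0822220

m = k² = 0.040926099204
D = 1 − m·sn²u·sn²v = 0.990358371757144
cn(u+v) = (cn u·cn v − sn u·sn v·dn u·dn v)/D = 0.08142922802909076/0.990358371757144 = 0.0822219818111043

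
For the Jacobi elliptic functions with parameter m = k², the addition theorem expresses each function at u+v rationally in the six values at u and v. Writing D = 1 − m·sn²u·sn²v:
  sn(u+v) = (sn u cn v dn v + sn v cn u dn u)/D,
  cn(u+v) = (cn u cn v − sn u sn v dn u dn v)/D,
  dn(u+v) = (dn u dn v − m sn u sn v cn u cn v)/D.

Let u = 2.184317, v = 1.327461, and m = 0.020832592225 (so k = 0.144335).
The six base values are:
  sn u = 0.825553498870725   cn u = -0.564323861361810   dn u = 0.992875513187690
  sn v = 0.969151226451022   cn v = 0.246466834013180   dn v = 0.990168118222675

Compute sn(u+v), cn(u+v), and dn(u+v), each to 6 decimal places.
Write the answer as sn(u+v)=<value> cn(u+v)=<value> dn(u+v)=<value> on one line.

m = k² = 0.020832592225
D = 1 − m·sn²u·sn²v = 0.986664268059069
sn(u+v) = (sn u·cn v·dn v + sn v·cn u·dn u)/D = -0.3415476236127512/0.986664268059069 = -0.3461639735719138
cn(u+v) = (cn u·cn v − sn u·sn v·dn u·dn v)/D = -0.9256627888540301/0.986664268059069 = -0.9381740261811256
dn(u+v) = (dn u·dn v − m·sn u·sn v·cn u·cn v)/D = 0.9854319643782927/0.986664268059069 = 0.9987510405305338

sn(u+v)=-0.346164 cn(u+v)=-0.938174 dn(u+v)=0.998751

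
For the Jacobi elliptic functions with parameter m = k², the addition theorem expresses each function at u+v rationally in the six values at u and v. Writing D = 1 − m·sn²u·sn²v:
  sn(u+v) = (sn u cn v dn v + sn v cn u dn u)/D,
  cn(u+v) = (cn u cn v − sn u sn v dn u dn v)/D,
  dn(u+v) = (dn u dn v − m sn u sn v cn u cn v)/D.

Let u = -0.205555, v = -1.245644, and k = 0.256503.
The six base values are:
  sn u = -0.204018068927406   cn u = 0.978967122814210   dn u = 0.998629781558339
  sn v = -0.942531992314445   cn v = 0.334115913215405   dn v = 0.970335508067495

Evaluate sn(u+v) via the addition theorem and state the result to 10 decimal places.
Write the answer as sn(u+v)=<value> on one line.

sn(u+v)=-0.9899956099

m = k² = 0.065793789009
D = 1 − m·sn²u·sn²v = 0.9975671554295051
sn(u+v) = (sn u·cn v·dn v + sn v·cn u·dn u)/D = -0.9875871044342895/0.9975671554295051 = -0.9899956098785964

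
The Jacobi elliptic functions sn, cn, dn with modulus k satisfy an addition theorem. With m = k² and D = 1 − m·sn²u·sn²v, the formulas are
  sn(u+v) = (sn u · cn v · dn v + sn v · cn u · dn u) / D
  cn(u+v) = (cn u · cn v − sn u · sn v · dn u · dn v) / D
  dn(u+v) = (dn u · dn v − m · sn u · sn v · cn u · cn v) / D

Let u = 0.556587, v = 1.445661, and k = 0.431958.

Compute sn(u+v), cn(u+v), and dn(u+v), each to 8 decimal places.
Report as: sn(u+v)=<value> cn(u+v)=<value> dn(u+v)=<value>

sn(u+v)=0.95041568 cn(u+v)=-0.31098237 dn(u+v)=0.91184274

sn u = 0.5240152006996712, cn u = 0.8517089112106808, dn u = 0.9740454401402232
sn v = 0.9825334332181262, cn v = 0.1860861429784657, dn v = 0.9054686385537263
m = k² = 0.186587713764
D = 1 − m·sn²u·sn²v = 0.9505387043735978
sn(u+v) = (sn u·cn v·dn v + sn v·cn u·dn u)/D = 0.9034068904325833/0.9505387043735978 = 0.9504156814192282
cn(u+v) = (cn u·cn v − sn u·sn v·dn u·dn v)/D = -0.2956007761004162/0.9505387043735978 = -0.3109823668834361
dn(u+v) = (dn u·dn v − m·sn u·sn v·cn u·cn v)/D = 0.8667418206384548/0.9505387043735978 = 0.9118427441727742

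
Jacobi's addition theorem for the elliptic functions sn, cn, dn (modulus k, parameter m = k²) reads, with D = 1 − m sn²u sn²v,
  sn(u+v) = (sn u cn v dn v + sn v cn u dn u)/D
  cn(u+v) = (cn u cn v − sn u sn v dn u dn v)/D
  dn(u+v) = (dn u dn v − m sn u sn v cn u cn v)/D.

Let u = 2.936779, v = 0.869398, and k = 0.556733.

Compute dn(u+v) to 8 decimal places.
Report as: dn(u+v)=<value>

dn(u+v)=0.98014048

sn u = 0.4763621795047906, cn u = -0.8792491535039688, dn u = 0.9641916242840211
sn v = 0.7448938619331168, cn v = 0.6671829842362339, dn v = 0.9099550037041299
m = k² = 0.309951633289
D = 1 − m·sn²u·sn²v = 0.9609737099752328
dn(u+v) = (dn u·dn v − m·sn u·sn v·cn u·cn v)/D = 0.9418892341137874/0.9609737099752328 = 0.9801404807817925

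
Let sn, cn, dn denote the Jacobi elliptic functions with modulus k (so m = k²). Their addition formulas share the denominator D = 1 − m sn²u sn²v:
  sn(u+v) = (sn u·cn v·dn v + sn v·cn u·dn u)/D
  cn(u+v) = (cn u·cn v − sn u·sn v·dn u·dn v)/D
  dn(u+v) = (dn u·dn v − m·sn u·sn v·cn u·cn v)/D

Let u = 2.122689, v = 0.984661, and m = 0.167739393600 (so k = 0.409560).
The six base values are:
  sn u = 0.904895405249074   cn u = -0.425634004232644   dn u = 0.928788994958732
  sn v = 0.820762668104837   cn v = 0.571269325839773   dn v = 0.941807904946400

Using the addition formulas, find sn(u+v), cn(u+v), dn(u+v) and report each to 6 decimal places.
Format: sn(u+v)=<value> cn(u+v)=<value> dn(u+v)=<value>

m = k² = 0.1677393936
D = 1 − m·sn²u·sn²v = 0.9074733105004316
sn(u+v) = (sn u·cn v·dn v + sn v·cn u·dn u)/D = 0.162389897447182/0.9074733105004316 = 0.1789472985796476
cn(u+v) = (cn u·cn v − sn u·sn v·dn u·dn v)/D = -0.8928254759345224/0.9074733105004316 = -0.9838586607491172
dn(u+v) = (dn u·dn v − m·sn u·sn v·cn u·cn v)/D = 0.9050328398179533/0.9074733105004316 = 0.9973106970152846

sn(u+v)=0.178947 cn(u+v)=-0.983859 dn(u+v)=0.997311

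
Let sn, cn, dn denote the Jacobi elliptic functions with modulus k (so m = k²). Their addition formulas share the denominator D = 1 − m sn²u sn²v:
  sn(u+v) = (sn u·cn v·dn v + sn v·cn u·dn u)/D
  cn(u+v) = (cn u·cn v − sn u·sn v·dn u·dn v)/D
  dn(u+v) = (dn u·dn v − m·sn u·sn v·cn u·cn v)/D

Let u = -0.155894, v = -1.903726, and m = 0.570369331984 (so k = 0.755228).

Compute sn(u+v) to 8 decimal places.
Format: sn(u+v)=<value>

sn(u+v)=-0.99572588

sn u = -0.1549094850290879, cn u = 0.9879286671860589, dn u = 0.9931328594325909
sn v = -0.9999513206370596, cn v = 0.009866932461533236, dn v = 0.6555045362893002
m = k² = 0.570369331984
D = 1 − m·sn²u·sn²v = 0.9863142090132266
sn(u+v) = (sn u·cn v·dn v + sn v·cn u·dn u)/D = -0.9820985871811566/0.9863142090132266 = -0.9957258835028975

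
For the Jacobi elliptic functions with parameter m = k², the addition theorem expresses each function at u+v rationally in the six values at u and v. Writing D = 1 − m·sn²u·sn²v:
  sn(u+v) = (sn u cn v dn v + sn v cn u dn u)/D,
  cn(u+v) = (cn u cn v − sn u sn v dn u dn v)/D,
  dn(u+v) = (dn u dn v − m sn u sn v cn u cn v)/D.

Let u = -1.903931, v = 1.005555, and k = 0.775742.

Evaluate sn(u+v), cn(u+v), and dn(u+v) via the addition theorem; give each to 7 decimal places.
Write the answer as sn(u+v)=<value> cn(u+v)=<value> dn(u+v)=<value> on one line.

sn u = -0.9995494501944718, cn u = 0.03001493987881887, dn u = 0.6314796014782597
sn v = 0.7974385130230135, cn v = 0.6034002137451106, dn v = 0.7857009227730827
m = k² = 0.601775650564
D = 1 − m·sn²u·sn²v = 0.6176706898120896
sn(u+v) = (sn u·cn v·dn v + sn v·cn u·dn u)/D = -0.4587639947858754/0.6176706898120896 = -0.7427323367496077
cn(u+v) = (cn u·cn v − sn u·sn v·dn u·dn v)/D = 0.4135851522250864/0.6176706898120896 = 0.6695884377335583
dn(u+v) = (dn u·dn v − m·sn u·sn v·cn u·cn v)/D = 0.5048412899813894/0.6176706898120896 = 0.8173308177128728

sn(u+v)=-0.7427323 cn(u+v)=0.6695884 dn(u+v)=0.8173308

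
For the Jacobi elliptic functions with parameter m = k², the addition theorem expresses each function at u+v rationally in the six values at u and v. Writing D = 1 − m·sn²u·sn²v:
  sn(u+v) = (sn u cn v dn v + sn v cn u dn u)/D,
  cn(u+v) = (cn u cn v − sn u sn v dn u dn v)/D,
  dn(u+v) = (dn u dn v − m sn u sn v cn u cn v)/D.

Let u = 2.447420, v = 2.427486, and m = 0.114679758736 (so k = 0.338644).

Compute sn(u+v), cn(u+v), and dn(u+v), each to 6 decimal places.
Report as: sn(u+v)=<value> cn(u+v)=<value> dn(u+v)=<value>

sn u = 0.7048728384157645, cn u = -0.7093336885159929, dn u = 0.9710931226675323
sn v = 0.7184631138643585, cn v = -0.6955650609514037, dn v = 0.9699502780083497
m = k² = 0.114679758736
D = 1 − m·sn²u·sn²v = 0.9705884932068672
sn(u+v) = (sn u·cn v·dn v + sn v·cn u·dn u)/D = -0.9704502694141428/0.9705884932068672 = -0.9998575876453391
cn(u+v) = (cn u·cn v − sn u·sn v·dn u·dn v)/D = 0.01637979668965883/0.9705884932068672 = 0.01687614968063268
dn(u+v) = (dn u·dn v − m·sn u·sn v·cn u·cn v)/D = 0.9132577070751251/0.9705884932068672 = 0.9409319330148674

sn(u+v)=-0.999858 cn(u+v)=0.016876 dn(u+v)=0.940932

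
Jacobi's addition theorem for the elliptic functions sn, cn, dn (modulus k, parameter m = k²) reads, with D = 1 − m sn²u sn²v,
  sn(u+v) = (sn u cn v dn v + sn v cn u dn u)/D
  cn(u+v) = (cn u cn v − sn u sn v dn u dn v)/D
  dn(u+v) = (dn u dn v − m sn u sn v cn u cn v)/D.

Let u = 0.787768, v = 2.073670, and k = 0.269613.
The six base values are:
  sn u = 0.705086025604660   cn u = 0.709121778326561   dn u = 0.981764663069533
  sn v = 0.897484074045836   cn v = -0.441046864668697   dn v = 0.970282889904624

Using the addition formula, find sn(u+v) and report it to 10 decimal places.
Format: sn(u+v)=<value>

m = k² = 0.072691169769
D = 1 − m·sn²u·sn²v = 0.9708915303284929
sn(u+v) = (sn u·cn v·dn v + sn v·cn u·dn u)/D = 0.3230853956831781/0.9708915303284929 = 0.3327718757355571

sn(u+v)=0.3327718757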